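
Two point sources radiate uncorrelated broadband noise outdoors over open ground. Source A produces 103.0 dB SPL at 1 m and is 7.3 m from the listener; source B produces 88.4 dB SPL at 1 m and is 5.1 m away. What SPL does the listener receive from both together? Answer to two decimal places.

At the listener: L_A = 103.0 − 20·log₁₀(7.3) = 85.734 dB; L_B = 88.4 − 20·log₁₀(5.1) = 74.249 dB.
Combined: 10·log₁₀(10^(85.734/10)+10^(74.249/10)) = 86.03 dB SPL.

86.03 dB SPL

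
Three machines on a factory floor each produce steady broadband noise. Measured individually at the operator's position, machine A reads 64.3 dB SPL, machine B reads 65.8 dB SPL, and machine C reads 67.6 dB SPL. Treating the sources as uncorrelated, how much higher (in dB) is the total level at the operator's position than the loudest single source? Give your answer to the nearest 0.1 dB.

Incoherent sources sum as intensities:
L_total = 10·log₁₀(10^(64.3/10) + 10^(65.8/10) + 10^(67.6/10)) = 70.88 dB SPL.
Excess over the loudest (67.6 dB): 70.88 − 67.6 = 3.3 dB.

3.3 dB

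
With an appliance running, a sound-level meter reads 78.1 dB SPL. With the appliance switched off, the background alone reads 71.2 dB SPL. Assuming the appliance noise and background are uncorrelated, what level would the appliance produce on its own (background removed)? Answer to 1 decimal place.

77.1 dB SPL

Subtract intensities: L_src = 10·log₁₀(10^(L_total/10) − 10^(L_bg/10)).
L_src = 10·log₁₀(10^(78.1/10) − 10^(71.2/10)) = 10·log₁₀(51380000) = 77.1 dB SPL.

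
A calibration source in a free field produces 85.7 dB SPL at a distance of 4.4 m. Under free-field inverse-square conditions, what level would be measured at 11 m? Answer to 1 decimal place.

77.7 dB SPL

Free-field point source: level drops by 20·log₁₀ of the distance ratio.
ΔL = −20·log₁₀(11/4.4) = -7.96 dB, so L₂ = 85.7 + (-7.96) = 77.7 dB SPL.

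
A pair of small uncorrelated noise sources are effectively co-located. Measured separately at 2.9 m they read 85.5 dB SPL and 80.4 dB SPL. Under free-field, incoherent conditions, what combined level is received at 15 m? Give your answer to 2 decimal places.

Combined at 2.9 m: 10·log₁₀(10^(85.5/10)+10^(80.4/10)) = 86.669 dB SPL.
Then apply −20·log₁₀(15/2.9) = -14.274 dB → 72.40 dB SPL.

72.40 dB SPL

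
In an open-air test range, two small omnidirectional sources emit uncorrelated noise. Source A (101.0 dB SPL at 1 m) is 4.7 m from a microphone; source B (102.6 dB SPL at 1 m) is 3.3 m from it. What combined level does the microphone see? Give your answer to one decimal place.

93.5 dB SPL

At the listener: L_A = 101.0 − 20·log₁₀(4.7) = 87.56 dB; L_B = 102.6 − 20·log₁₀(3.3) = 92.23 dB.
Combined: 10·log₁₀(10^(87.56/10)+10^(92.23/10)) = 93.5 dB SPL.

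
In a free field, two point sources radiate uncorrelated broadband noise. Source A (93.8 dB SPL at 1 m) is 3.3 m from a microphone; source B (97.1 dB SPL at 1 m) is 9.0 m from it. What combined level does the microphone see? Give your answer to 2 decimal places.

84.53 dB SPL

At the listener: L_A = 93.8 − 20·log₁₀(3.3) = 83.430 dB; L_B = 97.1 − 20·log₁₀(9.0) = 78.015 dB.
Combined: 10·log₁₀(10^(83.430/10)+10^(78.015/10)) = 84.53 dB SPL.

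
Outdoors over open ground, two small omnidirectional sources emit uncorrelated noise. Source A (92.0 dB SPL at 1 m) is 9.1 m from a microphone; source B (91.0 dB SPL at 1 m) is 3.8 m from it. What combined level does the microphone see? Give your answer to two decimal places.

80.27 dB SPL

At the listener: L_A = 92.0 − 20·log₁₀(9.1) = 72.819 dB; L_B = 91.0 − 20·log₁₀(3.8) = 79.404 dB.
Combined: 10·log₁₀(10^(72.819/10)+10^(79.404/10)) = 80.27 dB SPL.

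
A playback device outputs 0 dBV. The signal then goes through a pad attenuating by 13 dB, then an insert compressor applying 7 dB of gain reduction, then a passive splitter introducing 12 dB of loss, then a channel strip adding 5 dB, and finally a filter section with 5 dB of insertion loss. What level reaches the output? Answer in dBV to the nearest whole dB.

In dB, series stages simply add:
0 − 13 − 7 − 12 + 5 − 5 = -32 dBV.

-32 dBV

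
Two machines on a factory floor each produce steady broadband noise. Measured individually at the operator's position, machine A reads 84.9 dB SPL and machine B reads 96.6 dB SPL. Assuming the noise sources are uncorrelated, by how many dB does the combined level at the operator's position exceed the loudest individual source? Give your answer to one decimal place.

0.3 dB

Incoherent sources sum as intensities:
L_total = 10·log₁₀(10^(84.9/10) + 10^(96.6/10)) = 96.88 dB SPL.
Excess over the loudest (96.6 dB): 96.88 − 96.6 = 0.3 dB.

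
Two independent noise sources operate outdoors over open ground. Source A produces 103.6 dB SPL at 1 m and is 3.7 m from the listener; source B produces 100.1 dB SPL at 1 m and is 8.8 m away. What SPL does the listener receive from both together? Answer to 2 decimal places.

92.57 dB SPL

At the listener: L_A = 103.6 − 20·log₁₀(3.7) = 92.236 dB; L_B = 100.1 − 20·log₁₀(8.8) = 81.210 dB.
Combined: 10·log₁₀(10^(92.236/10)+10^(81.210/10)) = 92.57 dB SPL.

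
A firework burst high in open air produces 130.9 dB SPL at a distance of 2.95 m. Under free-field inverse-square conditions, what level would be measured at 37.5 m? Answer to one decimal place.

108.8 dB SPL

Inverse-square spreading gives ΔL = −20·log₁₀(d₂/d₁).
ΔL = −20·log₁₀(37.5/2.95) = -22.08 dB, so L₂ = 130.9 + (-22.08) = 108.8 dB SPL.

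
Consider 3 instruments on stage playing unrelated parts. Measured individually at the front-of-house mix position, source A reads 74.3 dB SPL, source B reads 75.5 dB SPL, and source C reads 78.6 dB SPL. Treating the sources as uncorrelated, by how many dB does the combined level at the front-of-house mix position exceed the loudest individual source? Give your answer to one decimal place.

2.7 dB

Uncorrelated sources add in intensity (power), not in dB.
L_total = 10·log₁₀(10^(74.3/10) + 10^(75.5/10) + 10^(78.6/10)) = 81.30 dB SPL.
Excess over the loudest (78.6 dB): 81.30 − 78.6 = 2.7 dB.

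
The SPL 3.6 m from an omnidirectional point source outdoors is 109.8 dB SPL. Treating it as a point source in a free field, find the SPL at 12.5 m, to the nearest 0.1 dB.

99.0 dB SPL

Inverse-square spreading gives ΔL = −20·log₁₀(d₂/d₁).
ΔL = −20·log₁₀(12.5/3.6) = -10.81 dB, so L₂ = 109.8 + (-10.81) = 99.0 dB SPL.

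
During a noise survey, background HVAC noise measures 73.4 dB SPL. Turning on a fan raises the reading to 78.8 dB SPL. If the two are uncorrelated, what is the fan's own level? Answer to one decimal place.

77.3 dB SPL

Subtract intensities: L_src = 10·log₁₀(10^(L_total/10) − 10^(L_bg/10)).
L_src = 10·log₁₀(10^(78.8/10) − 10^(73.4/10)) = 10·log₁₀(53980000) = 77.3 dB SPL.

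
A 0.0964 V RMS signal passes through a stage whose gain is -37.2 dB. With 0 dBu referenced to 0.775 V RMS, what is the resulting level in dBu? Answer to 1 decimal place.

Input level: 20·log₁₀(0.0964/0.775) = -18.10 dBu.
Output: -18.10 − 37.2 = -55.3 dBu.

-55.3 dBu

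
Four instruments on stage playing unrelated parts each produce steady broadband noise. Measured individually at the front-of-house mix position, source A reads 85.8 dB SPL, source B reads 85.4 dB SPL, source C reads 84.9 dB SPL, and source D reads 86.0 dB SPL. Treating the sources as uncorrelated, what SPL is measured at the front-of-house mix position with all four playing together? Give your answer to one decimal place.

Incoherent sources sum as intensities:
L_total = 10·log₁₀(10^(85.8/10) + 10^(85.4/10) + 10^(84.9/10) + 10^(86.0/10)) = 10·log₁₀(1434000000) = 91.6 dB SPL.

91.6 dB SPL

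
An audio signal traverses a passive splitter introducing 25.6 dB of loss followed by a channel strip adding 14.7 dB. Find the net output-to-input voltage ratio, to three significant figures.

Net gain = (−25.6) + 14.7 = -10.9 dB.
Voltage ratio = 10^(-10.9/20) = 0.285.

0.285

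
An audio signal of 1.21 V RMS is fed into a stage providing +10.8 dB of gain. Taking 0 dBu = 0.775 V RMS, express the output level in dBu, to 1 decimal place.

+14.7 dBu

Input level: 20·log₁₀(1.21/0.775) = 3.87 dBu.
Output: 3.87 + 10.8 = +14.7 dBu.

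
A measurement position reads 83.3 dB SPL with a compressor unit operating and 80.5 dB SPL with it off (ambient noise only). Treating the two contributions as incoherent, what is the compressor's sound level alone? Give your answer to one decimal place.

Remove the background by subtracting linear intensities:
L_src = 10·log₁₀(10^(83.3/10) − 10^(80.5/10)) = 10·log₁₀(101600000) = 80.1 dB SPL.

80.1 dB SPL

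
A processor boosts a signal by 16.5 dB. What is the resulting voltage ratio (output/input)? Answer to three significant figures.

6.68

Voltage ratio = 10^(dB/20).
10^(16.5/20) = 10^(0.8250) = 6.68.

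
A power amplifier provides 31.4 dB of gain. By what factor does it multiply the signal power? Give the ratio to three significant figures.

1380

Power ratio = 10^(dB/10).
10^(31.4/10) = 10^(3.140) = 1380.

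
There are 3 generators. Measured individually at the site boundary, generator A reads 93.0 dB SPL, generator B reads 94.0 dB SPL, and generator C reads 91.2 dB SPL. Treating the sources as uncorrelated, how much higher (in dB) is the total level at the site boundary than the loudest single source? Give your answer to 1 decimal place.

3.7 dB

Incoherent sources sum as intensities:
L_total = 10·log₁₀(10^(93.0/10) + 10^(94.0/10) + 10^(91.2/10)) = 97.65 dB SPL.
Excess over the loudest (94.0 dB): 97.65 − 94.0 = 3.7 dB.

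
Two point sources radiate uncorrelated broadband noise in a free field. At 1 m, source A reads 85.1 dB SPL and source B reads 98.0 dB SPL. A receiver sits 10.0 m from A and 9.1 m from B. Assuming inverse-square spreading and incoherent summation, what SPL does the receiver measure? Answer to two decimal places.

At the listener: L_A = 85.1 − 20·log₁₀(10.0) = 65.100 dB; L_B = 98.0 − 20·log₁₀(9.1) = 78.819 dB.
Combined: 10·log₁₀(10^(65.100/10)+10^(78.819/10)) = 79.00 dB SPL.

79.00 dB SPL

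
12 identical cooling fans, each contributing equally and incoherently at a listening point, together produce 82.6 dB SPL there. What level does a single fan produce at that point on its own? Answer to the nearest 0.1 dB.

12 equal incoherent sources add 10·log₁₀(12) = 10.79 dB over one source.
L_one = 82.6 − 10.79 = 71.8 dB SPL.

71.8 dB SPL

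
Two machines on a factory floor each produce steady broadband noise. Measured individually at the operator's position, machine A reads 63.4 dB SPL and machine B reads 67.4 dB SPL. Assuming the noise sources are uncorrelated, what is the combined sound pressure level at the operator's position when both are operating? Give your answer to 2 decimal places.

Incoherent sources sum as intensities:
L_total = 10·log₁₀(10^(63.4/10) + 10^(67.4/10)) = 10·log₁₀(7683000) = 68.86 dB SPL.

68.86 dB SPL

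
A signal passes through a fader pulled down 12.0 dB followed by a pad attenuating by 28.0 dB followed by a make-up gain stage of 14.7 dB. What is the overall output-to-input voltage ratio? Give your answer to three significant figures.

0.0543

Net gain = (−12.0) + (−28.0) + 14.7 = -25.3 dB.
Voltage ratio = 10^(-25.3/20) = 0.0543.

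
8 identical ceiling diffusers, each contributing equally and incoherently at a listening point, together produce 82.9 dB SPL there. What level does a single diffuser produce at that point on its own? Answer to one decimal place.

8 equal incoherent sources add 10·log₁₀(8) = 9.03 dB over one source.
L_one = 82.9 − 9.03 = 73.9 dB SPL.

73.9 dB SPL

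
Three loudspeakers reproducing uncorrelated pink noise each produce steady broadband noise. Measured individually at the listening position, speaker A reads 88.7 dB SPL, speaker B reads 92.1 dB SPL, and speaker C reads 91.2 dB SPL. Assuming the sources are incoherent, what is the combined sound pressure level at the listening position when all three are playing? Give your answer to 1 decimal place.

95.7 dB SPL

Uncorrelated sources add in intensity (power), not in dB.
L_total = 10·log₁₀(10^(88.7/10) + 10^(92.1/10) + 10^(91.2/10)) = 10·log₁₀(3681000000) = 95.7 dB SPL.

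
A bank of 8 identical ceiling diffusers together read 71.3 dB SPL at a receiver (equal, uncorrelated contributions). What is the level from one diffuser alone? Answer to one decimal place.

8 equal incoherent sources add 10·log₁₀(8) = 9.03 dB over one source.
L_one = 71.3 − 9.03 = 62.3 dB SPL.

62.3 dB SPL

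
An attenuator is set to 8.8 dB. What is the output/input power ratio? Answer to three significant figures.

Power ratio = 10^(dB/10).
10^(-8.8/10) = 10^(-0.8800) = 0.132.

0.132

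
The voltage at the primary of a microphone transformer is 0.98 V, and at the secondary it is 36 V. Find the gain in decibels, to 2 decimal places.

31.30 dB

Voltage ratio → dB uses the 20·log₁₀ form:
20·log₁₀(36/0.98) = 20·log₁₀(36.73) = 31.30 dB.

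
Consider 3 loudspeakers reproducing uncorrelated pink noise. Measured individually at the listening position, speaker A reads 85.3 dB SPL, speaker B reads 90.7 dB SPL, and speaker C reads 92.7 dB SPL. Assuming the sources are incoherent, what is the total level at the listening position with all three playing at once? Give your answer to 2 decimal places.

Add the sources as powers (linear), then convert back to dB:
L_total = 10·log₁₀(10^(85.3/10) + 10^(90.7/10) + 10^(92.7/10)) = 10·log₁₀(3376000000) = 95.28 dB SPL.

95.28 dB SPL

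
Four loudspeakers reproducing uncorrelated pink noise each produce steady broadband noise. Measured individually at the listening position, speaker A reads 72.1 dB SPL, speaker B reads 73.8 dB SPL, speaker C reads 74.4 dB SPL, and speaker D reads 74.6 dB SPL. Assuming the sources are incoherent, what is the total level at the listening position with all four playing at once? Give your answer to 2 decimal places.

79.85 dB SPL

Uncorrelated sources add in intensity (power), not in dB.
L_total = 10·log₁₀(10^(72.1/10) + 10^(73.8/10) + 10^(74.4/10) + 10^(74.6/10)) = 10·log₁₀(96590000) = 79.85 dB SPL.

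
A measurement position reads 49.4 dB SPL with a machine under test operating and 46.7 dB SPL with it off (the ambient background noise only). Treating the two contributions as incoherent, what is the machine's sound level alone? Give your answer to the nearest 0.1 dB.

46.1 dB SPL

Subtract intensities: L_src = 10·log₁₀(10^(L_total/10) − 10^(L_bg/10)).
L_src = 10·log₁₀(10^(49.4/10) − 10^(46.7/10)) = 10·log₁₀(40320) = 46.1 dB SPL.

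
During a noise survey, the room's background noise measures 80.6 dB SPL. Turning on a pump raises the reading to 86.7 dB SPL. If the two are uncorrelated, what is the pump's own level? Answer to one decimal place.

Subtract intensities: L_src = 10·log₁₀(10^(L_total/10) − 10^(L_bg/10)).
L_src = 10·log₁₀(10^(86.7/10) − 10^(80.6/10)) = 10·log₁₀(352900000) = 85.5 dB SPL.

85.5 dB SPL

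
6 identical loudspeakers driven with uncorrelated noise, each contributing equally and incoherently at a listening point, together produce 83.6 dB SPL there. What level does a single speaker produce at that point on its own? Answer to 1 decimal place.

75.8 dB SPL

6 equal incoherent sources add 10·log₁₀(6) = 7.78 dB over one source.
L_one = 83.6 − 7.78 = 75.8 dB SPL.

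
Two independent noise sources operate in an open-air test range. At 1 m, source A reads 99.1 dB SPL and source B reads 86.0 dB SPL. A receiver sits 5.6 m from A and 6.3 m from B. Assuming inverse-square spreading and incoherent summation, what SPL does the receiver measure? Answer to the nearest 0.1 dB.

84.3 dB SPL

At the listener: L_A = 99.1 − 20·log₁₀(5.6) = 84.14 dB; L_B = 86.0 − 20·log₁₀(6.3) = 70.01 dB.
Combined: 10·log₁₀(10^(84.14/10)+10^(70.01/10)) = 84.3 dB SPL.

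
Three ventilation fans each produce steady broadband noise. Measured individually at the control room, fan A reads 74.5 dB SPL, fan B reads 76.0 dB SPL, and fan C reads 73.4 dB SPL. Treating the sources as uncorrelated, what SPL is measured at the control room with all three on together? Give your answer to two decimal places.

Add the sources as powers (linear), then convert back to dB:
L_total = 10·log₁₀(10^(74.5/10) + 10^(76.0/10) + 10^(73.4/10)) = 10·log₁₀(89870000) = 79.54 dB SPL.

79.54 dB SPL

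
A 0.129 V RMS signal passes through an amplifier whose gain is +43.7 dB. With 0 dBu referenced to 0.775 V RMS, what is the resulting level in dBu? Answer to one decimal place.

+28.1 dBu

Input level: 20·log₁₀(0.129/0.775) = -15.57 dBu.
Output: -15.57 + 43.7 = +28.1 dBu.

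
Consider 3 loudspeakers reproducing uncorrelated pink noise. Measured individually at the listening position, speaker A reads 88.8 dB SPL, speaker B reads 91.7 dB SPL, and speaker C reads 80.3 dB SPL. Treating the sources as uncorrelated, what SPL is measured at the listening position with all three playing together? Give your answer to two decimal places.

93.70 dB SPL

Incoherent sources sum as intensities:
L_total = 10·log₁₀(10^(88.8/10) + 10^(91.7/10) + 10^(80.3/10)) = 10·log₁₀(2345000000) = 93.70 dB SPL.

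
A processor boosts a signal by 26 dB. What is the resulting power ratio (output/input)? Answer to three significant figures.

398

Power ratio = 10^(dB/10).
10^(26/10) = 10^(2.600) = 398.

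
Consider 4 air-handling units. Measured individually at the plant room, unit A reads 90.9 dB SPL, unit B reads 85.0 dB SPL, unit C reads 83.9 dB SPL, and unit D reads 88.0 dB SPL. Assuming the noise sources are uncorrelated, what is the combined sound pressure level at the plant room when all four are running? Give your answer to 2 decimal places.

Uncorrelated sources add in intensity (power), not in dB.
L_total = 10·log₁₀(10^(90.9/10) + 10^(85.0/10) + 10^(83.9/10) + 10^(88.0/10)) = 10·log₁₀(2423000000) = 93.84 dB SPL.

93.84 dB SPL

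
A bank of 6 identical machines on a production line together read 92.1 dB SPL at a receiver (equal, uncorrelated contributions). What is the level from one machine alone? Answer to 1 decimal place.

84.3 dB SPL

6 equal incoherent sources add 10·log₁₀(6) = 7.78 dB over one source.
L_one = 92.1 − 7.78 = 84.3 dB SPL.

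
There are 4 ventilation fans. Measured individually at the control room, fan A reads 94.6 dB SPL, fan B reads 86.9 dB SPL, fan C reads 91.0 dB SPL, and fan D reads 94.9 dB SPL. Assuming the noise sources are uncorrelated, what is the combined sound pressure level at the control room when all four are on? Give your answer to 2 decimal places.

98.88 dB SPL

Incoherent sources sum as intensities:
L_total = 10·log₁₀(10^(94.6/10) + 10^(86.9/10) + 10^(91.0/10) + 10^(94.9/10)) = 10·log₁₀(7723000000) = 98.88 dB SPL.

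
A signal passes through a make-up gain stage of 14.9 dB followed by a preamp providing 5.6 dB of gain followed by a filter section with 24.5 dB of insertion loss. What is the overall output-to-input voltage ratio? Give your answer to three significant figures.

Net gain = 14.9 + 5.6 + (−24.5) = -4.0 dB.
Voltage ratio = 10^(-4.0/20) = 0.631.

0.631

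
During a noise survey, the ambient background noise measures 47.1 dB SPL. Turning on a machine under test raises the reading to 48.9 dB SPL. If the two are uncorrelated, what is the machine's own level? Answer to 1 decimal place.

44.2 dB SPL

Background correction is a power subtraction:
L_src = 10·log₁₀(10^(48.9/10) − 10^(47.1/10)) = 10·log₁₀(26340) = 44.2 dB SPL.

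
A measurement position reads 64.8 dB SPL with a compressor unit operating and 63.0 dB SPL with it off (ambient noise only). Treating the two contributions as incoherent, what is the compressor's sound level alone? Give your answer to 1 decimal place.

60.1 dB SPL

Background correction is a power subtraction:
L_src = 10·log₁₀(10^(64.8/10) − 10^(63.0/10)) = 10·log₁₀(1025000) = 60.1 dB SPL.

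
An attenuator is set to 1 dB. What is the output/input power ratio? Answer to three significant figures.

Power ratio = 10^(dB/10).
10^(-1/10) = 10^(-0.1000) = 0.794.

0.794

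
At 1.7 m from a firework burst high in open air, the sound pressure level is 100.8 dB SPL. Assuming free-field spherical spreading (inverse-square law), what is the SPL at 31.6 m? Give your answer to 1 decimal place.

Inverse-square spreading gives ΔL = −20·log₁₀(d₂/d₁).
ΔL = −20·log₁₀(31.6/1.7) = -25.38 dB, so L₂ = 100.8 + (-25.38) = 75.4 dB SPL.

75.4 dB SPL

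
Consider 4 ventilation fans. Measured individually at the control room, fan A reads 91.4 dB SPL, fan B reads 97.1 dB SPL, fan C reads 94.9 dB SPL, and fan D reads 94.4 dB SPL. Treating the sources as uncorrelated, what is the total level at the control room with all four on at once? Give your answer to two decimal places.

100.92 dB SPL

Incoherent sources sum as intensities:
L_total = 10·log₁₀(10^(91.4/10) + 10^(97.1/10) + 10^(94.9/10) + 10^(94.4/10)) = 10·log₁₀(12354000000) = 100.92 dB SPL.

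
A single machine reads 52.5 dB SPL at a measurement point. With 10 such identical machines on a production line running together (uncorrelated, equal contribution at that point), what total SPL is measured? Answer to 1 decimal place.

62.5 dB SPL

10 equal incoherent sources raise the level by 10·log₁₀(10) = 10.00 dB.
L_total = 52.5 + 10.00 = 62.5 dB SPL.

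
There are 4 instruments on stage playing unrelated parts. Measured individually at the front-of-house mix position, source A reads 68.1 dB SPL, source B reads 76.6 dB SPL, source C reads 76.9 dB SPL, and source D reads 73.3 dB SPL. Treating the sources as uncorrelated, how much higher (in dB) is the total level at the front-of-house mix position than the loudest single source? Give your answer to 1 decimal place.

Add the sources as powers (linear), then convert back to dB:
L_total = 10·log₁₀(10^(68.1/10) + 10^(76.6/10) + 10^(76.9/10) + 10^(73.3/10)) = 80.88 dB SPL.
Excess over the loudest (76.9 dB): 80.88 − 76.9 = 4.0 dB.

4.0 dB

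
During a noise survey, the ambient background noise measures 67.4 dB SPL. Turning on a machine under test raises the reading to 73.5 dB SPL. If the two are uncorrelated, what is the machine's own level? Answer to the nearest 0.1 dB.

72.3 dB SPL

Remove the background by subtracting linear intensities:
L_src = 10·log₁₀(10^(73.5/10) − 10^(67.4/10)) = 10·log₁₀(16890000) = 72.3 dB SPL.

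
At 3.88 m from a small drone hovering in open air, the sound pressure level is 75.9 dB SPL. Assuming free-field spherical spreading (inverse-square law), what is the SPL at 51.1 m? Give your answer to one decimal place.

53.5 dB SPL

For a point source in a free field, ΔL = −20·log₁₀(d₂/d₁).
ΔL = −20·log₁₀(51.1/3.88) = -22.39 dB, so L₂ = 75.9 + (-22.39) = 53.5 dB SPL.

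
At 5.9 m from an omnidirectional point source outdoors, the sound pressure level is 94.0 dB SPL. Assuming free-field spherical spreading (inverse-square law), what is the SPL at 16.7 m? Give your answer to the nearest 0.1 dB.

Free-field point source: level drops by 20·log₁₀ of the distance ratio.
ΔL = −20·log₁₀(16.7/5.9) = -9.04 dB, so L₂ = 94.0 + (-9.04) = 85.0 dB SPL.

85.0 dB SPL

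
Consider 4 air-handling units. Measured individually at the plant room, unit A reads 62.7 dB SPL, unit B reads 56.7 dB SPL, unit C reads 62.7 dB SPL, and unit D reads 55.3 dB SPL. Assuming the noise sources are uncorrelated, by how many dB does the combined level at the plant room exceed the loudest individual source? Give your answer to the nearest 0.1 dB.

Uncorrelated sources add in intensity (power), not in dB.
L_total = 10·log₁₀(10^(62.7/10) + 10^(56.7/10) + 10^(62.7/10) + 10^(55.3/10)) = 66.56 dB SPL.
Excess over the loudest (62.7 dB): 66.56 − 62.7 = 3.9 dB.

3.9 dB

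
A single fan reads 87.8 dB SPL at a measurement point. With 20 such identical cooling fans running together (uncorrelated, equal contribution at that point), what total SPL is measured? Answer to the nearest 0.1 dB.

100.8 dB SPL

20 equal incoherent sources raise the level by 10·log₁₀(20) = 13.01 dB.
L_total = 87.8 + 13.01 = 100.8 dB SPL.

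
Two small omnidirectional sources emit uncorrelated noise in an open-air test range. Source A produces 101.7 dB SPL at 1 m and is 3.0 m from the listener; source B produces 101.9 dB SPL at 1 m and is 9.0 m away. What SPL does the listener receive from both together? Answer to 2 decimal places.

At the listener: L_A = 101.7 − 20·log₁₀(3.0) = 92.158 dB; L_B = 101.9 − 20·log₁₀(9.0) = 82.815 dB.
Combined: 10·log₁₀(10^(92.158/10)+10^(82.815/10)) = 92.64 dB SPL.

92.64 dB SPL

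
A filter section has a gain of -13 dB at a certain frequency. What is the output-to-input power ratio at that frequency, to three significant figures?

Power ratio = 10^(dB/10).
10^(-13/10) = 10^(-1.300) = 0.0501.

0.0501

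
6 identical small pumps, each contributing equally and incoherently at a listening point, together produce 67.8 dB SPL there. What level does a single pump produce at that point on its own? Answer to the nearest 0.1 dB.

60.0 dB SPL

6 equal incoherent sources add 10·log₁₀(6) = 7.78 dB over one source.
L_one = 67.8 − 7.78 = 60.0 dB SPL.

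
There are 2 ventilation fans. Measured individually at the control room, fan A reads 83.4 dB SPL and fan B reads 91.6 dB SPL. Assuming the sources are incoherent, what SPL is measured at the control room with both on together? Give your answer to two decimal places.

92.21 dB SPL

Add the sources as powers (linear), then convert back to dB:
L_total = 10·log₁₀(10^(83.4/10) + 10^(91.6/10)) = 10·log₁₀(1664000000) = 92.21 dB SPL.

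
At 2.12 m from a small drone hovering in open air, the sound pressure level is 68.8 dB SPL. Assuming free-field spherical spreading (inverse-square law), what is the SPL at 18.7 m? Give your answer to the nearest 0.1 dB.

49.9 dB SPL

For a point source in a free field, ΔL = −20·log₁₀(d₂/d₁).
ΔL = −20·log₁₀(18.7/2.12) = -18.91 dB, so L₂ = 68.8 + (-18.91) = 49.9 dB SPL.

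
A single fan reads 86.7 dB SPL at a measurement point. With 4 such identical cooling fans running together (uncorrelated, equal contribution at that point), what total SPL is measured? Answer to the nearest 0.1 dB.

92.7 dB SPL

4 equal incoherent sources raise the level by 10·log₁₀(4) = 6.02 dB.
L_total = 86.7 + 6.02 = 92.7 dB SPL.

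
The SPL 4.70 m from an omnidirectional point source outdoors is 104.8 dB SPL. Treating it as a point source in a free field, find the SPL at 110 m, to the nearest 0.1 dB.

77.4 dB SPL

Free-field point source: level drops by 20·log₁₀ of the distance ratio.
ΔL = −20·log₁₀(110/4.70) = -27.39 dB, so L₂ = 104.8 + (-27.39) = 77.4 dB SPL.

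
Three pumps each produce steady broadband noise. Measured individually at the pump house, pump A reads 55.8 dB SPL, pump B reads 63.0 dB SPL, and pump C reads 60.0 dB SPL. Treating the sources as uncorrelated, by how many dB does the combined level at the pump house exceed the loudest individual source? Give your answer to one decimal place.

2.3 dB

Incoherent sources sum as intensities:
L_total = 10·log₁₀(10^(55.8/10) + 10^(63.0/10) + 10^(60.0/10)) = 65.28 dB SPL.
Excess over the loudest (63.0 dB): 65.28 − 63.0 = 2.3 dB.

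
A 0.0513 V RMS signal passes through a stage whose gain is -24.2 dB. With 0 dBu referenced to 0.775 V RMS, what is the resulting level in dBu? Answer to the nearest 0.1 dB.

-47.8 dBu

Input level: 20·log₁₀(0.0513/0.775) = -23.58 dBu.
Output: -23.58 − 24.2 = -47.8 dBu.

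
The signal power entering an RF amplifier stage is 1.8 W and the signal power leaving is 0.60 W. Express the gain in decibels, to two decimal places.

Power ratio → dB uses the 10·log₁₀ form:
10·log₁₀(0.60/1.8) = 10·log₁₀(0.3333) = -4.77 dB.

-4.77 dB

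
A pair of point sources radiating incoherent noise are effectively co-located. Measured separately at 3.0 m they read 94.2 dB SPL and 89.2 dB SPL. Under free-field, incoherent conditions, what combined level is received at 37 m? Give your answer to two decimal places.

Combined at 3.0 m: 10·log₁₀(10^(94.2/10)+10^(89.2/10)) = 95.393 dB SPL.
Then apply −20·log₁₀(37/3.0) = -21.822 dB → 73.57 dB SPL.

73.57 dB SPL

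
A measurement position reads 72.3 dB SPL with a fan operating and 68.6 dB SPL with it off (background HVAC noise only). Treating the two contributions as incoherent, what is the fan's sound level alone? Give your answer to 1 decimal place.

69.9 dB SPL

Remove the background by subtracting linear intensities:
L_src = 10·log₁₀(10^(72.3/10) − 10^(68.6/10)) = 10·log₁₀(9738000) = 69.9 dB SPL.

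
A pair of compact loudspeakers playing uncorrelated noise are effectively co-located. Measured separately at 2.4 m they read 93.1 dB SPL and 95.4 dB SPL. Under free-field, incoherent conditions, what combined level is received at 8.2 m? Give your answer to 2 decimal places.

Combined at 2.4 m: 10·log₁₀(10^(93.1/10)+10^(95.4/10)) = 97.411 dB SPL.
Then apply −20·log₁₀(8.2/2.4) = -10.672 dB → 86.74 dB SPL.

86.74 dB SPL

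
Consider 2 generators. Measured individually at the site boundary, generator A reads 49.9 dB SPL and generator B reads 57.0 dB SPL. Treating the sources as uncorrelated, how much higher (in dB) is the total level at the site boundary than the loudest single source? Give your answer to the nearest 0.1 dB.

Uncorrelated sources add in intensity (power), not in dB.
L_total = 10·log₁₀(10^(49.9/10) + 10^(57.0/10)) = 57.77 dB SPL.
Excess over the loudest (57.0 dB): 57.77 − 57.0 = 0.8 dB.

0.8 dB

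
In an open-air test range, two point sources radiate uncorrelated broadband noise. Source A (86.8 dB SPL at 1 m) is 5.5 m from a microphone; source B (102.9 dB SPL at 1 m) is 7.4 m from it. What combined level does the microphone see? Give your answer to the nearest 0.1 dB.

85.7 dB SPL

At the listener: L_A = 86.8 − 20·log₁₀(5.5) = 71.99 dB; L_B = 102.9 − 20·log₁₀(7.4) = 85.52 dB.
Combined: 10·log₁₀(10^(71.99/10)+10^(85.52/10)) = 85.7 dB SPL.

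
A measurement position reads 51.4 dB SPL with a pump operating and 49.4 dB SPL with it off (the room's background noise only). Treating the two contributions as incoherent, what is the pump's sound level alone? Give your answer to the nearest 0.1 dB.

Background correction is a power subtraction:
L_src = 10·log₁₀(10^(51.4/10) − 10^(49.4/10)) = 10·log₁₀(50940) = 47.1 dB SPL.

47.1 dB SPL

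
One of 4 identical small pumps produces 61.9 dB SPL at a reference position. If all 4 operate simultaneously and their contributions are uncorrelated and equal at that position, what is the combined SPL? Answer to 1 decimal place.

67.9 dB SPL

4 equal incoherent sources raise the level by 10·log₁₀(4) = 6.02 dB.
L_total = 61.9 + 6.02 = 67.9 dB SPL.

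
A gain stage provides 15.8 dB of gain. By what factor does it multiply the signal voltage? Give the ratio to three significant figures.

6.17

Voltage ratio = 10^(dB/20).
10^(15.8/20) = 10^(0.7900) = 6.17.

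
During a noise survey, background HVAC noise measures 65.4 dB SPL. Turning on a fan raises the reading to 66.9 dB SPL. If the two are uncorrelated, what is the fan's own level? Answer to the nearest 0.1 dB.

61.6 dB SPL

Subtract intensities: L_src = 10·log₁₀(10^(L_total/10) − 10^(L_bg/10)).
L_src = 10·log₁₀(10^(66.9/10) − 10^(65.4/10)) = 10·log₁₀(1430000) = 61.6 dB SPL.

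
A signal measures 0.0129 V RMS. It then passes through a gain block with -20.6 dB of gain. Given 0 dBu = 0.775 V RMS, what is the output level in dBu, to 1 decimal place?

-56.2 dBu

Input level: 20·log₁₀(0.0129/0.775) = -35.57 dBu.
Output: -35.57 − 20.6 = -56.2 dBu.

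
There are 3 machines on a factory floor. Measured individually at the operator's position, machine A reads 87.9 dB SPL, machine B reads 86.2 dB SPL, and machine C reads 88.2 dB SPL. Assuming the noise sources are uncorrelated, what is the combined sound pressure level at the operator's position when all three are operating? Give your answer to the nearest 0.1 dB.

92.3 dB SPL

Uncorrelated sources add in intensity (power), not in dB.
L_total = 10·log₁₀(10^(87.9/10) + 10^(86.2/10) + 10^(88.2/10)) = 10·log₁₀(1694000000) = 92.3 dB SPL.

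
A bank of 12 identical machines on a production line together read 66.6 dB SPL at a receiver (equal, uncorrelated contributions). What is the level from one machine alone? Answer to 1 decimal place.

12 equal incoherent sources add 10·log₁₀(12) = 10.79 dB over one source.
L_one = 66.6 − 10.79 = 55.8 dB SPL.

55.8 dB SPL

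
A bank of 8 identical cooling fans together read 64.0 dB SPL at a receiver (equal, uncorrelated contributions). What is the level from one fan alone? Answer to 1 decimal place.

55.0 dB SPL

8 equal incoherent sources add 10·log₁₀(8) = 9.03 dB over one source.
L_one = 64.0 − 9.03 = 55.0 dB SPL.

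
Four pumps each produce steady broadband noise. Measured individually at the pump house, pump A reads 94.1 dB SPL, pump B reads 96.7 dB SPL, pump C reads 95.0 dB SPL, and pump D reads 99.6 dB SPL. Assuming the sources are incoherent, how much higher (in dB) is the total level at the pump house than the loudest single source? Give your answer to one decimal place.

Add the sources as powers (linear), then convert back to dB:
L_total = 10·log₁₀(10^(94.1/10) + 10^(96.7/10) + 10^(95.0/10) + 10^(99.6/10)) = 102.91 dB SPL.
Excess over the loudest (99.6 dB): 102.91 − 99.6 = 3.3 dB.

3.3 dB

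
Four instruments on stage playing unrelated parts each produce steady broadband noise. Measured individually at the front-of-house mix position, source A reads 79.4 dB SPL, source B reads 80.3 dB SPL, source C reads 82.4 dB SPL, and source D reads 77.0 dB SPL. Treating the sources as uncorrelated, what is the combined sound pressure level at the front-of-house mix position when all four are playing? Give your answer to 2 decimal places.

86.21 dB SPL

Add the sources as powers (linear), then convert back to dB:
L_total = 10·log₁₀(10^(79.4/10) + 10^(80.3/10) + 10^(82.4/10) + 10^(77.0/10)) = 10·log₁₀(418100000) = 86.21 dB SPL.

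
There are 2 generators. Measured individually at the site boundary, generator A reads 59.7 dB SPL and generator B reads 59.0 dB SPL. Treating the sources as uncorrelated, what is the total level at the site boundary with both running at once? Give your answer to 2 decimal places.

Incoherent sources sum as intensities:
L_total = 10·log₁₀(10^(59.7/10) + 10^(59.0/10)) = 10·log₁₀(1728000) = 62.37 dB SPL.

62.37 dB SPL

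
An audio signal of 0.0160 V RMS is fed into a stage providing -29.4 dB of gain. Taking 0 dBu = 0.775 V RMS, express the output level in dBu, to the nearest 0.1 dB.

Input level: 20·log₁₀(0.0160/0.775) = -33.70 dBu.
Output: -33.70 − 29.4 = -63.1 dBu.

-63.1 dBu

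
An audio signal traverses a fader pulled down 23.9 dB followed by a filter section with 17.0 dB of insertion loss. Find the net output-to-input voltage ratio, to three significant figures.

0.00902

Net gain = (−23.9) + (−17.0) = -40.9 dB.
Voltage ratio = 10^(-40.9/20) = 0.00902.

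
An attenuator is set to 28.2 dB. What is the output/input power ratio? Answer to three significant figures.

0.00151

Power ratio = 10^(dB/10).
10^(-28.2/10) = 10^(-2.820) = 0.00151.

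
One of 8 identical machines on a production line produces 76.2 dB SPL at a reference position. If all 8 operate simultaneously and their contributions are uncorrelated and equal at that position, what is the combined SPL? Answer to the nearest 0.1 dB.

8 equal incoherent sources raise the level by 10·log₁₀(8) = 9.03 dB.
L_total = 76.2 + 9.03 = 85.2 dB SPL.

85.2 dB SPL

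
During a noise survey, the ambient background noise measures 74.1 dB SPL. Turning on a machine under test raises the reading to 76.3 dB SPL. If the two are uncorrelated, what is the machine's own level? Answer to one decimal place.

Subtract intensities: L_src = 10·log₁₀(10^(L_total/10) − 10^(L_bg/10)).
L_src = 10·log₁₀(10^(76.3/10) − 10^(74.1/10)) = 10·log₁₀(16950000) = 72.3 dB SPL.

72.3 dB SPL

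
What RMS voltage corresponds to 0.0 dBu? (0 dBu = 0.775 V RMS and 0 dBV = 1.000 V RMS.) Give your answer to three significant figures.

0.775 V

V = 0.775 V × 10^(0.0/20).
= 0.775 × 1.000 = 0.775 V.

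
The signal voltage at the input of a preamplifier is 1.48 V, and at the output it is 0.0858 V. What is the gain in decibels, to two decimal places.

-24.74 dB

Voltage is an amplitude quantity, so gain = 20·log₁₀(V_out/V_in).
20·log₁₀(0.0858/1.48) = 20·log₁₀(0.05797) = -24.74 dB.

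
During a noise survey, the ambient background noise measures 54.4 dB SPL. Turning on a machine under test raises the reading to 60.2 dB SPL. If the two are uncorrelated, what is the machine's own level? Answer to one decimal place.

Background correction is a power subtraction:
L_src = 10·log₁₀(10^(60.2/10) − 10^(54.4/10)) = 10·log₁₀(771700) = 58.9 dB SPL.

58.9 dB SPL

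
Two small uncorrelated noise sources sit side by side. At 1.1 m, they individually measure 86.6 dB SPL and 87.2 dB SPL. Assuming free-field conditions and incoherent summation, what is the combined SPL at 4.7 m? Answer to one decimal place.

77.3 dB SPL

Combined at 1.1 m: 10·log₁₀(10^(86.6/10)+10^(87.2/10)) = 89.92 dB SPL.
Then apply −20·log₁₀(4.7/1.1) = -12.61 dB → 77.3 dB SPL.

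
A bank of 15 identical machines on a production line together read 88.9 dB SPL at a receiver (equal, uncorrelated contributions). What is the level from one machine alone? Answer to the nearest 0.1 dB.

77.1 dB SPL

15 equal incoherent sources add 10·log₁₀(15) = 11.76 dB over one source.
L_one = 88.9 − 11.76 = 77.1 dB SPL.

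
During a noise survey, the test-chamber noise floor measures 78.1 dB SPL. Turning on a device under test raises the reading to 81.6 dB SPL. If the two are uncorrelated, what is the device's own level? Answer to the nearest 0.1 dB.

Background correction is a power subtraction:
L_src = 10·log₁₀(10^(81.6/10) − 10^(78.1/10)) = 10·log₁₀(79980000) = 79.0 dB SPL.

79.0 dB SPL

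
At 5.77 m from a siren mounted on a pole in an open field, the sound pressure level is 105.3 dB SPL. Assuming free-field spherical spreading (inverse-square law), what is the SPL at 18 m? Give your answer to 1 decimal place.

95.4 dB SPL

For a point source in a free field, ΔL = −20·log₁₀(d₂/d₁).
ΔL = −20·log₁₀(18/5.77) = -9.88 dB, so L₂ = 105.3 + (-9.88) = 95.4 dB SPL.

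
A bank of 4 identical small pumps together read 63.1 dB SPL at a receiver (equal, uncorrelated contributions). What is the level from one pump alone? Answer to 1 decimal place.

57.1 dB SPL

4 equal incoherent sources add 10·log₁₀(4) = 6.02 dB over one source.
L_one = 63.1 − 6.02 = 57.1 dB SPL.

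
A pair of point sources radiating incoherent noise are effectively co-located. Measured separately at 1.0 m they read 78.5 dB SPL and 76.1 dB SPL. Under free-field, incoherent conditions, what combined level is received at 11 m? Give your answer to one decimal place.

Combined at 1.0 m: 10·log₁₀(10^(78.5/10)+10^(76.1/10)) = 80.47 dB SPL.
Then apply −20·log₁₀(11/1.0) = -20.83 dB → 59.6 dB SPL.

59.6 dB SPL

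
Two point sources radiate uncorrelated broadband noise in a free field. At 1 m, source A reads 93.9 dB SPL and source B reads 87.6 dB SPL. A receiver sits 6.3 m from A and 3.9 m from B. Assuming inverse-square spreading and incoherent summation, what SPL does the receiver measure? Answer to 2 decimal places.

79.99 dB SPL

At the listener: L_A = 93.9 − 20·log₁₀(6.3) = 77.913 dB; L_B = 87.6 − 20·log₁₀(3.9) = 75.779 dB.
Combined: 10·log₁₀(10^(77.913/10)+10^(75.779/10)) = 79.99 dB SPL.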